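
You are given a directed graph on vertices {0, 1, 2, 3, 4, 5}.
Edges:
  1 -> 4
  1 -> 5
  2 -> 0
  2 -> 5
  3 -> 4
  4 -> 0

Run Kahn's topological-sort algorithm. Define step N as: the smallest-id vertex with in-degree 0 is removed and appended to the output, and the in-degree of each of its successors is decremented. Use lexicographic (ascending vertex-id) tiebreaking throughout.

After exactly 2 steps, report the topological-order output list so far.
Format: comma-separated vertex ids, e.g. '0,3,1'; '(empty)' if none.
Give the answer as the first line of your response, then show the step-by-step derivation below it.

1,2

step 1: output 1; order=[1]; indeg=(2,0,0,0,1,1)
step 2: output 2; order=[1,2]; indeg=(1,0,0,0,1,0)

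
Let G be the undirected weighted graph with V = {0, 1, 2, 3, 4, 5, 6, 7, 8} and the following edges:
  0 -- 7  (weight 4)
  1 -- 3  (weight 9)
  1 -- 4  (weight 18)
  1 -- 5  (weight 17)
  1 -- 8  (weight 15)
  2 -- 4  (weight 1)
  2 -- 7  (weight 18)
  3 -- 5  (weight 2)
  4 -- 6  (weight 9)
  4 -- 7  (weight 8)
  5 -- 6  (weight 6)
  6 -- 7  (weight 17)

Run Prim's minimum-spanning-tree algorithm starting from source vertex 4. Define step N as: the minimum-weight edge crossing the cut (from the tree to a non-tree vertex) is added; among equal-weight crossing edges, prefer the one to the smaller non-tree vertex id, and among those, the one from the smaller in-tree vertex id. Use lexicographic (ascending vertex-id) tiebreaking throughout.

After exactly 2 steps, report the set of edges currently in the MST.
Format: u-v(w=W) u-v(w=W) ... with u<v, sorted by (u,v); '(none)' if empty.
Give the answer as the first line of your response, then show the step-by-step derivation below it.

2-4(w=1) 4-7(w=8)

step 1: add edge 2-4 (w=1); MST = {2-4(w=1)}
step 2: add edge 4-7 (w=8); MST = {2-4(w=1) 4-7(w=8)}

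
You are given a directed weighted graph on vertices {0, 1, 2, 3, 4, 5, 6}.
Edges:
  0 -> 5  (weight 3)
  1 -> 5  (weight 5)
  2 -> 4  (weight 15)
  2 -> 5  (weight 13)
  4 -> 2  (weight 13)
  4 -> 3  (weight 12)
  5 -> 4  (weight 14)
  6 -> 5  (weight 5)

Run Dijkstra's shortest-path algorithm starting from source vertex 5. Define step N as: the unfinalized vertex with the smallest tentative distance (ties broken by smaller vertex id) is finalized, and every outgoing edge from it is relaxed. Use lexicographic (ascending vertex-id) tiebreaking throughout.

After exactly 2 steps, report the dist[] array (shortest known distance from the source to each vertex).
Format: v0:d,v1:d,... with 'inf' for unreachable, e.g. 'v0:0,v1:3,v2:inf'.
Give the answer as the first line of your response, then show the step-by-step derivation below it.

v0:inf,v1:inf,v2:27,v3:26,v4:14,v5:0,v6:inf

step 1: dist = v0:inf,v1:inf,v2:inf,v3:inf,v4:14,v5:0,v6:inf
step 2: dist = v0:inf,v1:inf,v2:27,v3:26,v4:14,v5:0,v6:inf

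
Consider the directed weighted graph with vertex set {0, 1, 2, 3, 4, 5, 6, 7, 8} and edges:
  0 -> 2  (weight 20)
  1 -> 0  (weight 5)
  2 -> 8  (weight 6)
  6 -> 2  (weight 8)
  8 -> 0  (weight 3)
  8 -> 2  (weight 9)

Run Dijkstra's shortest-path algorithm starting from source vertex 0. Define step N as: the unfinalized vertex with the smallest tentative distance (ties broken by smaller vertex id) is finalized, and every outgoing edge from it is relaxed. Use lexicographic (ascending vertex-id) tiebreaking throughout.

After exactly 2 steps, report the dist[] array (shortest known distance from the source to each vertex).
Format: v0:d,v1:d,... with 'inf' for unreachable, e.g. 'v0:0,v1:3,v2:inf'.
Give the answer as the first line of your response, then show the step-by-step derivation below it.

v0:0,v1:inf,v2:20,v3:inf,v4:inf,v5:inf,v6:inf,v7:inf,v8:26

step 1: dist = v0:0,v1:inf,v2:20,v3:inf,v4:inf,v5:inf,v6:inf,v7:inf,v8:inf
step 2: dist = v0:0,v1:inf,v2:20,v3:inf,v4:inf,v5:inf,v6:inf,v7:inf,v8:26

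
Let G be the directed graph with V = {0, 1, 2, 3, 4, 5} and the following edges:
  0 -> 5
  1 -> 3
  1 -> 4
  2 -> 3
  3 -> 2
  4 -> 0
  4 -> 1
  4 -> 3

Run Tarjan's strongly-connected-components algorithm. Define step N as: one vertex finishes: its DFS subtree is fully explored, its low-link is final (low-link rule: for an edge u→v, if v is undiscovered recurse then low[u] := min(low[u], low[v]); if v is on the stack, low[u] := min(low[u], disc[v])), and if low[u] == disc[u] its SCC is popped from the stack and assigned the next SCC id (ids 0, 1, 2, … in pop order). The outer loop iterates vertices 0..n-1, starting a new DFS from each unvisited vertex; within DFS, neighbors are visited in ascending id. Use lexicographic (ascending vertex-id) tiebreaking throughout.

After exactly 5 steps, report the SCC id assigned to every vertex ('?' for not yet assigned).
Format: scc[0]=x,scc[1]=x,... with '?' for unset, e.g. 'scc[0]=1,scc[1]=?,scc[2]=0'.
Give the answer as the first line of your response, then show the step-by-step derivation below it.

scc[0]=1,scc[1]=?,scc[2]=2,scc[3]=2,scc[4]=?,scc[5]=0

step 1: low=(low[0]=0,low[1]=?,low[2]=?,low[3]=?,low[4]=?,low[5]=1); scc=(scc[0]=?,scc[1]=?,scc[2]=?,scc[3]=?,scc[4]=?,scc[5]=0)
step 2: low=(low[0]=0,low[1]=?,low[2]=?,low[3]=?,low[4]=?,low[5]=1); scc=(scc[0]=1,scc[1]=?,scc[2]=?,scc[3]=?,scc[4]=?,scc[5]=0)
step 3: low=(low[0]=0,low[1]=2,low[2]=3,low[3]=3,low[4]=?,low[5]=1); scc=(scc[0]=1,scc[1]=?,scc[2]=?,scc[3]=?,scc[4]=?,scc[5]=0)
step 4: low=(low[0]=0,low[1]=2,low[2]=3,low[3]=3,low[4]=?,low[5]=1); scc=(scc[0]=1,scc[1]=?,scc[2]=2,scc[3]=2,scc[4]=?,scc[5]=0)
step 5: low=(low[0]=0,low[1]=2,low[2]=3,low[3]=3,low[4]=2,low[5]=1); scc=(scc[0]=1,scc[1]=?,scc[2]=2,scc[3]=2,scc[4]=?,scc[5]=0)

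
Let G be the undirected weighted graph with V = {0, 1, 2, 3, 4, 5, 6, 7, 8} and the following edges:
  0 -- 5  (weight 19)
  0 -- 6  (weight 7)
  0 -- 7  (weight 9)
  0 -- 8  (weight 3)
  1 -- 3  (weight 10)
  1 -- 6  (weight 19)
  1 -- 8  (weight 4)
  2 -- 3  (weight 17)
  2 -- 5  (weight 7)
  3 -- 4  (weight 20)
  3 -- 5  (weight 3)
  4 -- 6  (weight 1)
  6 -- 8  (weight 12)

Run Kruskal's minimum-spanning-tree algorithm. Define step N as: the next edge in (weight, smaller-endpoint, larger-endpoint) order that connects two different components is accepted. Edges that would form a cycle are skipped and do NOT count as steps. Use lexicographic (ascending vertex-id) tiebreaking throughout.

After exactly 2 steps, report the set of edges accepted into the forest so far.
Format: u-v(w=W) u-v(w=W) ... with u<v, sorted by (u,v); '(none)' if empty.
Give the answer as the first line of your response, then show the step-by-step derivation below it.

0-8(w=3) 4-6(w=1)

step 1: add edge 4-6 (w=1); MST = {4-6(w=1)}
step 2: add edge 0-8 (w=3); MST = {0-8(w=3) 4-6(w=1)}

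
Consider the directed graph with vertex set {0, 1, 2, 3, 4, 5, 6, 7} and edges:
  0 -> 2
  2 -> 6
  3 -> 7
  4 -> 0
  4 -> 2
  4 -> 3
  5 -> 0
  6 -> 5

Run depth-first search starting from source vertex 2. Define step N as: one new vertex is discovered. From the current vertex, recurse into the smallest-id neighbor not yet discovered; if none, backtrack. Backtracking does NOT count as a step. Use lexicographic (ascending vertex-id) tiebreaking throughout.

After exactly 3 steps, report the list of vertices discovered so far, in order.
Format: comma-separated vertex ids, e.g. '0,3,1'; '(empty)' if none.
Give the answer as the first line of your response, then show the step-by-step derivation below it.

2,6,5

step 1: discover 2; path=2; order=2
step 2: discover 6; path=2>6; order=2,6
step 3: discover 5; path=2>6>5; order=2,6,5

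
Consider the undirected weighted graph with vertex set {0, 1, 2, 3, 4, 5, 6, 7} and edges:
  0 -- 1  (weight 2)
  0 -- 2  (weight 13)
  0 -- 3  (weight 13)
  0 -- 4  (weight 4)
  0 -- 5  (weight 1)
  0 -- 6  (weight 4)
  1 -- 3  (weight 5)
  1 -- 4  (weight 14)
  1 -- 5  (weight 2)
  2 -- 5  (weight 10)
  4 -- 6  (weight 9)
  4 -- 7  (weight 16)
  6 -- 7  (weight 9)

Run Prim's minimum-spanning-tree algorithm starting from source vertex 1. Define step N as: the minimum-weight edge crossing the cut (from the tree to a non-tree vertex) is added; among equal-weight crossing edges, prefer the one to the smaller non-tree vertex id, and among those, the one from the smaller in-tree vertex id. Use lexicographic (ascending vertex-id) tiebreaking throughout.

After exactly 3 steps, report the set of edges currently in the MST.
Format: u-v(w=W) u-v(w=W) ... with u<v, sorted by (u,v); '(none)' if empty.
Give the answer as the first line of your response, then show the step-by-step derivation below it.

0-1(w=2) 0-4(w=4) 0-5(w=1)

step 1: add edge 0-1 (w=2); MST = {0-1(w=2)}
step 2: add edge 0-5 (w=1); MST = {0-1(w=2) 0-5(w=1)}
step 3: add edge 0-4 (w=4); MST = {0-1(w=2) 0-4(w=4) 0-5(w=1)}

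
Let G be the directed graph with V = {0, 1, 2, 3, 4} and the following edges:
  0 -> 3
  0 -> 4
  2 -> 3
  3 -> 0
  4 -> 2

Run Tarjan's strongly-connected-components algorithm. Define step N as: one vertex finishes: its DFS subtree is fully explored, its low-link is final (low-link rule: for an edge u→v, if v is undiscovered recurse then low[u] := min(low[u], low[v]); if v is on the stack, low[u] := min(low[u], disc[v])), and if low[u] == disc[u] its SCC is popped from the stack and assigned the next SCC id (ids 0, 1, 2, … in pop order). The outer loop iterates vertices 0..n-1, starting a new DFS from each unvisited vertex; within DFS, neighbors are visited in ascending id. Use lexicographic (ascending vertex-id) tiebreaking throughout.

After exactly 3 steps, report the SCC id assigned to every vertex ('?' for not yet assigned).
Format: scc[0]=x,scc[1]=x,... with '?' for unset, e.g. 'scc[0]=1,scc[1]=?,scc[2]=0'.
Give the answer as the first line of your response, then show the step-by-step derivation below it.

scc[0]=?,scc[1]=?,scc[2]=?,scc[3]=?,scc[4]=?

step 1: low=(low[0]=0,low[1]=?,low[2]=?,low[3]=0,low[4]=?); scc=(scc[0]=?,scc[1]=?,scc[2]=?,scc[3]=?,scc[4]=?)
step 2: low=(low[0]=0,low[1]=?,low[2]=1,low[3]=0,low[4]=2); scc=(scc[0]=?,scc[1]=?,scc[2]=?,scc[3]=?,scc[4]=?)
step 3: low=(low[0]=0,low[1]=?,low[2]=1,low[3]=0,low[4]=1); scc=(scc[0]=?,scc[1]=?,scc[2]=?,scc[3]=?,scc[4]=?)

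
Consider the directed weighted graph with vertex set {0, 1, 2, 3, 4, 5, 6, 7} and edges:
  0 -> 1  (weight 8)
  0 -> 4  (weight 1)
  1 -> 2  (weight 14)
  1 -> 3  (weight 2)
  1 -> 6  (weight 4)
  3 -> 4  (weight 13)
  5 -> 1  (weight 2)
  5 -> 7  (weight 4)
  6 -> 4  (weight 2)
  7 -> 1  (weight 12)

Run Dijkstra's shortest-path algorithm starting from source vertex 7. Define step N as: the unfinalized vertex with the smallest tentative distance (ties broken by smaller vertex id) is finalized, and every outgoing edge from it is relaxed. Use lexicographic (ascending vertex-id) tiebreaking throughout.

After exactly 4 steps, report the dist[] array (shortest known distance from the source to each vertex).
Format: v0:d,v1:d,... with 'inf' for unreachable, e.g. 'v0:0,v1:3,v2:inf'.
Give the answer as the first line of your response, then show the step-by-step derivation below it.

v0:inf,v1:12,v2:26,v3:14,v4:18,v5:inf,v6:16,v7:0

step 1: dist = v0:inf,v1:12,v2:inf,v3:inf,v4:inf,v5:inf,v6:inf,v7:0
step 2: dist = v0:inf,v1:12,v2:26,v3:14,v4:inf,v5:inf,v6:16,v7:0
step 3: dist = v0:inf,v1:12,v2:26,v3:14,v4:27,v5:inf,v6:16,v7:0
step 4: dist = v0:inf,v1:12,v2:26,v3:14,v4:18,v5:inf,v6:16,v7:0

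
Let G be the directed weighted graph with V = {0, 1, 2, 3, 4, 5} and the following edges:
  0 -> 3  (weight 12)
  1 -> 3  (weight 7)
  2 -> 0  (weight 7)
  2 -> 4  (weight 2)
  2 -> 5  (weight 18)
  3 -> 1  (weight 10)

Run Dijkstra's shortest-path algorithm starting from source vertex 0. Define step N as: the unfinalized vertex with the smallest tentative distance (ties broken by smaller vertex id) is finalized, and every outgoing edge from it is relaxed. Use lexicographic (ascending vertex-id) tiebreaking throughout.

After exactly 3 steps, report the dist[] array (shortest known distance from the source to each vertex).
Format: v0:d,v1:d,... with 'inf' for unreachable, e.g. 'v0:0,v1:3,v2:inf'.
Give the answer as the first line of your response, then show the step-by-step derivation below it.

v0:0,v1:22,v2:inf,v3:12,v4:inf,v5:inf

step 1: dist = v0:0,v1:inf,v2:inf,v3:12,v4:inf,v5:inf
step 2: dist = v0:0,v1:22,v2:inf,v3:12,v4:inf,v5:inf
step 3: dist = v0:0,v1:22,v2:inf,v3:12,v4:inf,v5:inf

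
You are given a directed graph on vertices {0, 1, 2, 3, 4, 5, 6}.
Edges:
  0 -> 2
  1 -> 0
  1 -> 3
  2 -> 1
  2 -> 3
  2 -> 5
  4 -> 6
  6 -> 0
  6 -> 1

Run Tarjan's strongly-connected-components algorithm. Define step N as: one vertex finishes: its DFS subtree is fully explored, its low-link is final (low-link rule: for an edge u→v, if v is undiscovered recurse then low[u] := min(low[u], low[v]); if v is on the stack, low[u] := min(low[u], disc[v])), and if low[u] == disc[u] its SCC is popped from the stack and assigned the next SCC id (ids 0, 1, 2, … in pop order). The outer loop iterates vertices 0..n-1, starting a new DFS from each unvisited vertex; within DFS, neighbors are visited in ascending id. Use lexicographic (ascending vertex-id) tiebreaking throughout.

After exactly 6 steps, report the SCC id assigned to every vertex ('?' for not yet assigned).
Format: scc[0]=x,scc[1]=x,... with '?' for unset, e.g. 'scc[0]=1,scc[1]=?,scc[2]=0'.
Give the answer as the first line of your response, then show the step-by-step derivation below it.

scc[0]=2,scc[1]=2,scc[2]=2,scc[3]=0,scc[4]=?,scc[5]=1,scc[6]=3

step 1: low=(low[0]=0,low[1]=0,low[2]=1,low[3]=3,low[4]=?,low[5]=?,low[6]=?); scc=(scc[0]=?,scc[1]=?,scc[2]=?,scc[3]=0,scc[4]=?,scc[5]=?,scc[6]=?)
step 2: low=(low[0]=0,low[1]=0,low[2]=1,low[3]=3,low[4]=?,low[5]=?,low[6]=?); scc=(scc[0]=?,scc[1]=?,scc[2]=?,scc[3]=0,scc[4]=?,scc[5]=?,scc[6]=?)
step 3: low=(low[0]=0,low[1]=0,low[2]=0,low[3]=3,low[4]=?,low[5]=4,low[6]=?); scc=(scc[0]=?,scc[1]=?,scc[2]=?,scc[3]=0,scc[4]=?,scc[5]=1,scc[6]=?)
step 4: low=(low[0]=0,low[1]=0,low[2]=0,low[3]=3,low[4]=?,low[5]=4,low[6]=?); scc=(scc[0]=?,scc[1]=?,scc[2]=?,scc[3]=0,scc[4]=?,scc[5]=1,scc[6]=?)
step 5: low=(low[0]=0,low[1]=0,low[2]=0,low[3]=3,low[4]=?,low[5]=4,low[6]=?); scc=(scc[0]=2,scc[1]=2,scc[2]=2,scc[3]=0,scc[4]=?,scc[5]=1,scc[6]=?)
step 6: low=(low[0]=0,low[1]=0,low[2]=0,low[3]=3,low[4]=5,low[5]=4,low[6]=6); scc=(scc[0]=2,scc[1]=2,scc[2]=2,scc[3]=0,scc[4]=?,scc[5]=1,scc[6]=3)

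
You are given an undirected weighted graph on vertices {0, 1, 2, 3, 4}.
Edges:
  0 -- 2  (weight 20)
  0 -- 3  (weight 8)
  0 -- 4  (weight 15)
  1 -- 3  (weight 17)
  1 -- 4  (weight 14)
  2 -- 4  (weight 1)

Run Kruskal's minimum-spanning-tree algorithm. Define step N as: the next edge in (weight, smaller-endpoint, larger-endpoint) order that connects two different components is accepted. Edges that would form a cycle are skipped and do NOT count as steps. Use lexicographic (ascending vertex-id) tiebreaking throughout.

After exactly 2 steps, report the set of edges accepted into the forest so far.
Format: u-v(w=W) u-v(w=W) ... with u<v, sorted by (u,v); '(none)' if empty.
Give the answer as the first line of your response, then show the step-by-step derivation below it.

0-3(w=8) 2-4(w=1)

step 1: add edge 2-4 (w=1); MST = {2-4(w=1)}
step 2: add edge 0-3 (w=8); MST = {0-3(w=8) 2-4(w=1)}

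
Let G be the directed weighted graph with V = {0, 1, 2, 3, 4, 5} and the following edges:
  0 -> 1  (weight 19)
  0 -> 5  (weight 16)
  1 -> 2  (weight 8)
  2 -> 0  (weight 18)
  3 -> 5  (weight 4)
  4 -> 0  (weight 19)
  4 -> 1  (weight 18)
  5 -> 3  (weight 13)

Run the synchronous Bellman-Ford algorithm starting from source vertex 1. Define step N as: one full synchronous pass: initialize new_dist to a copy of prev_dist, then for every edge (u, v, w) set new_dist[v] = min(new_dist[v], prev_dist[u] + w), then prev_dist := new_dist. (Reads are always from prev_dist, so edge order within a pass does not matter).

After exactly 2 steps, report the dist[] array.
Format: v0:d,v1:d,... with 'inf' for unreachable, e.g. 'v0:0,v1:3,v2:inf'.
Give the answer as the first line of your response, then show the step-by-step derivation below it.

v0:26,v1:0,v2:8,v3:inf,v4:inf,v5:inf

step 1: dist = v0:inf,v1:0,v2:8,v3:inf,v4:inf,v5:inf
step 2: dist = v0:26,v1:0,v2:8,v3:inf,v4:inf,v5:inf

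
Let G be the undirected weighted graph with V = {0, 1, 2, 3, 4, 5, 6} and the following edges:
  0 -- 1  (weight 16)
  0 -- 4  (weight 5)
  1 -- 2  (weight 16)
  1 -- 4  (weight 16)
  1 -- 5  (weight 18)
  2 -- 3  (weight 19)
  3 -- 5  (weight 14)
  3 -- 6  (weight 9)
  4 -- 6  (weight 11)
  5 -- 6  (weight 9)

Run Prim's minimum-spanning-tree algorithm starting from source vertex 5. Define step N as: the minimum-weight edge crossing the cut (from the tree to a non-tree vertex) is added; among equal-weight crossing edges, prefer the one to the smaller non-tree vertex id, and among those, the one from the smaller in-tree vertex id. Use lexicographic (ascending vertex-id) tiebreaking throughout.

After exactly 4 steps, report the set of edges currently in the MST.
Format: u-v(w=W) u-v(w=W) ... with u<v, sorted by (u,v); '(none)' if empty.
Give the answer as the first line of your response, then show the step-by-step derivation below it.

0-4(w=5) 3-6(w=9) 4-6(w=11) 5-6(w=9)

step 1: add edge 5-6 (w=9); MST = {5-6(w=9)}
step 2: add edge 3-6 (w=9); MST = {3-6(w=9) 5-6(w=9)}
step 3: add edge 4-6 (w=11); MST = {3-6(w=9) 4-6(w=11) 5-6(w=9)}
step 4: add edge 0-4 (w=5); MST = {0-4(w=5) 3-6(w=9) 4-6(w=11) 5-6(w=9)}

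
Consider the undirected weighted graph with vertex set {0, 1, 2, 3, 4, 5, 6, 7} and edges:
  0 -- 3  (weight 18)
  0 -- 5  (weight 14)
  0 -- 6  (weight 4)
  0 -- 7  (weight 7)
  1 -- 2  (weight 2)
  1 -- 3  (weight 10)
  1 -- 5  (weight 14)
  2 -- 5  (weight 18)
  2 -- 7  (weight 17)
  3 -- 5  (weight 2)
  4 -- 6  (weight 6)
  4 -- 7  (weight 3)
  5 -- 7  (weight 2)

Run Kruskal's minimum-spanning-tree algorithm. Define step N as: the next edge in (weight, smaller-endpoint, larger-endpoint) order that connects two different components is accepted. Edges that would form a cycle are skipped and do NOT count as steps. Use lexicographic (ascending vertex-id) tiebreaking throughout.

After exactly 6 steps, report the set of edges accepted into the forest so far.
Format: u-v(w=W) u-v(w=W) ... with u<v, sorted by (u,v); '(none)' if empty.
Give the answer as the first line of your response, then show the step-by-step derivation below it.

0-6(w=4) 1-2(w=2) 3-5(w=2) 4-6(w=6) 4-7(w=3) 5-7(w=2)

step 1: add edge 1-2 (w=2); MST = {1-2(w=2)}
step 2: add edge 3-5 (w=2); MST = {1-2(w=2) 3-5(w=2)}
step 3: add edge 5-7 (w=2); MST = {1-2(w=2) 3-5(w=2) 5-7(w=2)}
step 4: add edge 4-7 (w=3); MST = {1-2(w=2) 3-5(w=2) 4-7(w=3) 5-7(w=2)}
step 5: add edge 0-6 (w=4); MST = {0-6(w=4) 1-2(w=2) 3-5(w=2) 4-7(w=3) 5-7(w=2)}
step 6: add edge 4-6 (w=6); MST = {0-6(w=4) 1-2(w=2) 3-5(w=2) 4-6(w=6) 4-7(w=3) 5-7(w=2)}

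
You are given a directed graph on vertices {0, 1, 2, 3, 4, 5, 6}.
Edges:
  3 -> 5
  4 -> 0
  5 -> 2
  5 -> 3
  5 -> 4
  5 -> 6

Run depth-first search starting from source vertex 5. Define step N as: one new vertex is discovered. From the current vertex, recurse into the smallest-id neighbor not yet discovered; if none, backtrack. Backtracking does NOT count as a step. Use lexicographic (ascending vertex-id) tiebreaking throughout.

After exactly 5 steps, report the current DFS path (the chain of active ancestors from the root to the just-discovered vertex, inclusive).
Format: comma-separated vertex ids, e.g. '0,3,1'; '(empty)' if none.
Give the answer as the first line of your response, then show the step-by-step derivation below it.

5,4,0

step 1: discover 5; path=5; order=5
step 2: discover 2; path=5>2; order=5,2
step 3: discover 3; path=5>3; order=5,2,3
step 4: discover 4; path=5>4; order=5,2,3,4
step 5: discover 0; path=5>4>0; order=5,2,3,4,0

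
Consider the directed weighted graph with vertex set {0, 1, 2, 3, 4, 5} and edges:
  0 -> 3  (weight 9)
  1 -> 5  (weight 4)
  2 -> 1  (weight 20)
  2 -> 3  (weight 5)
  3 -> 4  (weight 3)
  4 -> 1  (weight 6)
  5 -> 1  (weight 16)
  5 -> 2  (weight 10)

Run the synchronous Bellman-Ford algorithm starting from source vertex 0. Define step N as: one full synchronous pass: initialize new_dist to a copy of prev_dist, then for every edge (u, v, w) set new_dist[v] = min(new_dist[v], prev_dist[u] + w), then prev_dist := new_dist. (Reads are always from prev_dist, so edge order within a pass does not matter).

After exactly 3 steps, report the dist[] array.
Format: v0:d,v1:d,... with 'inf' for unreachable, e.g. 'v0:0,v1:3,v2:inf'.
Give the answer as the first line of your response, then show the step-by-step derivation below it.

v0:0,v1:18,v2:inf,v3:9,v4:12,v5:inf

step 1: dist = v0:0,v1:inf,v2:inf,v3:9,v4:inf,v5:inf
step 2: dist = v0:0,v1:inf,v2:inf,v3:9,v4:12,v5:inf
step 3: dist = v0:0,v1:18,v2:inf,v3:9,v4:12,v5:inf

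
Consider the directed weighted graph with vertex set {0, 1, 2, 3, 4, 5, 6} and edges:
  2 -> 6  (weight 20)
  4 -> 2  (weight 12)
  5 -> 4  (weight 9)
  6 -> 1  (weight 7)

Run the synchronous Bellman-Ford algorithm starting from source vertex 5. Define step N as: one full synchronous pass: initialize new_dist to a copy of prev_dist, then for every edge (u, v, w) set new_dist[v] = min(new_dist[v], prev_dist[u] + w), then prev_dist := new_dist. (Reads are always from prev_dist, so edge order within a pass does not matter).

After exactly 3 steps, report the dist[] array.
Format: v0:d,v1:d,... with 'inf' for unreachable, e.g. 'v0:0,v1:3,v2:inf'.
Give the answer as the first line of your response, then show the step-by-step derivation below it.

v0:inf,v1:inf,v2:21,v3:inf,v4:9,v5:0,v6:41

step 1: dist = v0:inf,v1:inf,v2:inf,v3:inf,v4:9,v5:0,v6:inf
step 2: dist = v0:inf,v1:inf,v2:21,v3:inf,v4:9,v5:0,v6:inf
step 3: dist = v0:inf,v1:inf,v2:21,v3:inf,v4:9,v5:0,v6:41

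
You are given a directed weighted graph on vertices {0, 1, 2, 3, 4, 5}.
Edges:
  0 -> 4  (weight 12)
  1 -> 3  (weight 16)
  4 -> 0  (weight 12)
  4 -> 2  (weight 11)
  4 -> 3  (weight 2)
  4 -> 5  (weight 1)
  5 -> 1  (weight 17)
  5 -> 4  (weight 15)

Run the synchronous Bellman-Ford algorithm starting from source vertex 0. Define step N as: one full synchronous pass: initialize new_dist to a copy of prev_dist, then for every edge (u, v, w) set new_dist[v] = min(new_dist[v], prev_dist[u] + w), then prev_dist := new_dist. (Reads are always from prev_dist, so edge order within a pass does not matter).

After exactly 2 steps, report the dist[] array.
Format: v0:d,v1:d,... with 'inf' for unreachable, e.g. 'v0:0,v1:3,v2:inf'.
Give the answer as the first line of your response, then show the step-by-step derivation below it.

v0:0,v1:inf,v2:23,v3:14,v4:12,v5:13

step 1: dist = v0:0,v1:inf,v2:inf,v3:inf,v4:12,v5:inf
step 2: dist = v0:0,v1:inf,v2:23,v3:14,v4:12,v5:13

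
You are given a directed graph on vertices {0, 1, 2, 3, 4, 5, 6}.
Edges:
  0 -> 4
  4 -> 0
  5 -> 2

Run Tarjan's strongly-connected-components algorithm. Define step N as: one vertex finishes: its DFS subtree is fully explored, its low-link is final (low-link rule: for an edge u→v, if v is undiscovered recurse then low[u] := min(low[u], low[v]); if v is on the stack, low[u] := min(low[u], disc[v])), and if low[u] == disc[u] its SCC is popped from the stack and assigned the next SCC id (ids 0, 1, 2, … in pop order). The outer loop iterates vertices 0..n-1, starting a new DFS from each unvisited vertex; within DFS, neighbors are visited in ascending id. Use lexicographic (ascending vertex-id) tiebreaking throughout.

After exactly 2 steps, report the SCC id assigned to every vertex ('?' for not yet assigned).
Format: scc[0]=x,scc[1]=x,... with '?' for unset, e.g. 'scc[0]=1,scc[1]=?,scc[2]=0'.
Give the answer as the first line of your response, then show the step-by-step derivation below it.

scc[0]=0,scc[1]=?,scc[2]=?,scc[3]=?,scc[4]=0,scc[5]=?,scc[6]=?

step 1: low=(low[0]=0,low[1]=?,low[2]=?,low[3]=?,low[4]=0,low[5]=?,low[6]=?); scc=(scc[0]=?,scc[1]=?,scc[2]=?,scc[3]=?,scc[4]=?,scc[5]=?,scc[6]=?)
step 2: low=(low[0]=0,low[1]=?,low[2]=?,low[3]=?,low[4]=0,low[5]=?,low[6]=?); scc=(scc[0]=0,scc[1]=?,scc[2]=?,scc[3]=?,scc[4]=0,scc[5]=?,scc[6]=?)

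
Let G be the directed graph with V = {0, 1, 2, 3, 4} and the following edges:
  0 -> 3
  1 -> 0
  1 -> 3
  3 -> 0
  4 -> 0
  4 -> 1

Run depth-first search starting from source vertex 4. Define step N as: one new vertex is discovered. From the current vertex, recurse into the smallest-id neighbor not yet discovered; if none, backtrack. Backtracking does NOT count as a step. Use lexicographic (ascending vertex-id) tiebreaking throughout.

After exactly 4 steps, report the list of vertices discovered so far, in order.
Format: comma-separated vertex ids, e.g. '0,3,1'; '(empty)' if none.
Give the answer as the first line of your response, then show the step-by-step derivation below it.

4,0,3,1

step 1: discover 4; path=4; order=4
step 2: discover 0; path=4>0; order=4,0
step 3: discover 3; path=4>0>3; order=4,0,3
step 4: discover 1; path=4>1; order=4,0,3,1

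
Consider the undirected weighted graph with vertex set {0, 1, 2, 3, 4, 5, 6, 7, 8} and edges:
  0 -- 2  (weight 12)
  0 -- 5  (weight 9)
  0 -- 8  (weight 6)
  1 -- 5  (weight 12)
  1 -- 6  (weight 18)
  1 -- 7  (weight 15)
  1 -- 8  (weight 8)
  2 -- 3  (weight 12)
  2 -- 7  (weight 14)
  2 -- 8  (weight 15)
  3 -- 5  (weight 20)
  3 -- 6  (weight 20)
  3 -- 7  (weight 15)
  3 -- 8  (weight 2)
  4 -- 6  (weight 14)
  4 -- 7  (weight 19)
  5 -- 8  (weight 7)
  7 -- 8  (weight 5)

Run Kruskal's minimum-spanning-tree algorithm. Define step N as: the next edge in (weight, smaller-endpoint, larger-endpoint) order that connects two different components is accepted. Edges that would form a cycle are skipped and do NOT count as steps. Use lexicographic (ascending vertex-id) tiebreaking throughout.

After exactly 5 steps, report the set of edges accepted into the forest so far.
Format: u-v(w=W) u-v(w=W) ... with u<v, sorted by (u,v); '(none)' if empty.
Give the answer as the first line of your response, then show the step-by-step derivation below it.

0-8(w=6) 1-8(w=8) 3-8(w=2) 5-8(w=7) 7-8(w=5)

step 1: add edge 3-8 (w=2); MST = {3-8(w=2)}
step 2: add edge 7-8 (w=5); MST = {3-8(w=2) 7-8(w=5)}
step 3: add edge 0-8 (w=6); MST = {0-8(w=6) 3-8(w=2) 7-8(w=5)}
step 4: add edge 5-8 (w=7); MST = {0-8(w=6) 3-8(w=2) 5-8(w=7) 7-8(w=5)}
step 5: add edge 1-8 (w=8); MST = {0-8(w=6) 1-8(w=8) 3-8(w=2) 5-8(w=7) 7-8(w=5)}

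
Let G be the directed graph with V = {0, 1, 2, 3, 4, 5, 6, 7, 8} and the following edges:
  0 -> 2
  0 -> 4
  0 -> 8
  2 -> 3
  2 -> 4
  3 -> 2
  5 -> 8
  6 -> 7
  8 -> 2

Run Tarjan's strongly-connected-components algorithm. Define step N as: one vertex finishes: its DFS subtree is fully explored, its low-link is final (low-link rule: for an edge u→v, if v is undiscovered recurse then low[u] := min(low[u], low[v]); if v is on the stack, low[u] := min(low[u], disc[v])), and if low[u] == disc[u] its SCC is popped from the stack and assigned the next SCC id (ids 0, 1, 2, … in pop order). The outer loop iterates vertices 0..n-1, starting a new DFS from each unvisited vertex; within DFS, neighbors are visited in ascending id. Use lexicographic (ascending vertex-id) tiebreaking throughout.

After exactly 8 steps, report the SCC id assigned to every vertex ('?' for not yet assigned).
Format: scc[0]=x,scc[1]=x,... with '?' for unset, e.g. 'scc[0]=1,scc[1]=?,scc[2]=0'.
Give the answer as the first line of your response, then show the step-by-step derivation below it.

scc[0]=3,scc[1]=4,scc[2]=1,scc[3]=1,scc[4]=0,scc[5]=5,scc[6]=?,scc[7]=6,scc[8]=2

step 1: low=(low[0]=0,low[1]=?,low[2]=1,low[3]=1,low[4]=?,low[5]=?,low[6]=?,low[7]=?,low[8]=?); scc=(scc[0]=?,scc[1]=?,scc[2]=?,scc[3]=?,scc[4]=?,scc[5]=?,scc[6]=?,scc[7]=?,scc[8]=?)
step 2: low=(low[0]=0,low[1]=?,low[2]=1,low[3]=1,low[4]=3,low[5]=?,low[6]=?,low[7]=?,low[8]=?); scc=(scc[0]=?,scc[1]=?,scc[2]=?,scc[3]=?,scc[4]=0,scc[5]=?,scc[6]=?,scc[7]=?,scc[8]=?)
step 3: low=(low[0]=0,low[1]=?,low[2]=1,low[3]=1,low[4]=3,low[5]=?,low[6]=?,low[7]=?,low[8]=?); scc=(scc[0]=?,scc[1]=?,scc[2]=1,scc[3]=1,scc[4]=0,scc[5]=?,scc[6]=?,scc[7]=?,scc[8]=?)
step 4: low=(low[0]=0,low[1]=?,low[2]=1,low[3]=1,low[4]=3,low[5]=?,low[6]=?,low[7]=?,low[8]=4); scc=(scc[0]=?,scc[1]=?,scc[2]=1,scc[3]=1,scc[4]=0,scc[5]=?,scc[6]=?,scc[7]=?,scc[8]=2)
step 5: low=(low[0]=0,low[1]=?,low[2]=1,low[3]=1,low[4]=3,low[5]=?,low[6]=?,low[7]=?,low[8]=4); scc=(scc[0]=3,scc[1]=?,scc[2]=1,scc[3]=1,scc[4]=0,scc[5]=?,scc[6]=?,scc[7]=?,scc[8]=2)
step 6: low=(low[0]=0,low[1]=5,low[2]=1,low[3]=1,low[4]=3,low[5]=?,low[6]=?,low[7]=?,low[8]=4); scc=(scc[0]=3,scc[1]=4,scc[2]=1,scc[3]=1,scc[4]=0,scc[5]=?,scc[6]=?,scc[7]=?,scc[8]=2)
step 7: low=(low[0]=0,low[1]=5,low[2]=1,low[3]=1,low[4]=3,low[5]=6,low[6]=?,low[7]=?,low[8]=4); scc=(scc[0]=3,scc[1]=4,scc[2]=1,scc[3]=1,scc[4]=0,scc[5]=5,scc[6]=?,scc[7]=?,scc[8]=2)
step 8: low=(low[0]=0,low[1]=5,low[2]=1,low[3]=1,low[4]=3,low[5]=6,low[6]=7,low[7]=8,low[8]=4); scc=(scc[0]=3,scc[1]=4,scc[2]=1,scc[3]=1,scc[4]=0,scc[5]=5,scc[6]=?,scc[7]=6,scc[8]=2)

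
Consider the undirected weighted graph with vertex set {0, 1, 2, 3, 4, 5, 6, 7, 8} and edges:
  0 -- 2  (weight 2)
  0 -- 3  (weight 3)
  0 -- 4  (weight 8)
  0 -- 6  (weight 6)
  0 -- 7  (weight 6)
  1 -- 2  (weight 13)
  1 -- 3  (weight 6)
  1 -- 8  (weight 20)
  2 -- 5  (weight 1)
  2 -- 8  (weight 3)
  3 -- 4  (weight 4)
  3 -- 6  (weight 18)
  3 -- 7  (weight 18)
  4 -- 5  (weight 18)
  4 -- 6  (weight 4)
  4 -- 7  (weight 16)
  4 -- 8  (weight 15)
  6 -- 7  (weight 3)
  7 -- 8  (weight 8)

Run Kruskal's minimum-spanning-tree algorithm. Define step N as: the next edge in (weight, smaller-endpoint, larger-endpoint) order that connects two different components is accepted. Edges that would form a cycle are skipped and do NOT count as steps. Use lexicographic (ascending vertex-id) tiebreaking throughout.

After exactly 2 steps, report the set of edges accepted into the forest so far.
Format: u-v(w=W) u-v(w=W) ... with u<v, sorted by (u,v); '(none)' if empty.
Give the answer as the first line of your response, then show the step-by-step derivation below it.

0-2(w=2) 2-5(w=1)

step 1: add edge 2-5 (w=1); MST = {2-5(w=1)}
step 2: add edge 0-2 (w=2); MST = {0-2(w=2) 2-5(w=1)}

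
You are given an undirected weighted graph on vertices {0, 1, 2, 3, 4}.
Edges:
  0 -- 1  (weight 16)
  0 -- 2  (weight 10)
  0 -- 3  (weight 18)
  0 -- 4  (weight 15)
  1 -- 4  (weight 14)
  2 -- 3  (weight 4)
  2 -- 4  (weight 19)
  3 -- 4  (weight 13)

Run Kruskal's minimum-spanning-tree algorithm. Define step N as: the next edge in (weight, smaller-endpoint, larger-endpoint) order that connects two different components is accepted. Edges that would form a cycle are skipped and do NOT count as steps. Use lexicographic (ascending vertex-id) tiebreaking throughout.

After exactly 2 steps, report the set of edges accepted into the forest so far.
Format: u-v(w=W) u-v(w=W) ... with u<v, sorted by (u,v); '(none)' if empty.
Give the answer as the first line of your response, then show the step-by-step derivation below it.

0-2(w=10) 2-3(w=4)

step 1: add edge 2-3 (w=4); MST = {2-3(w=4)}
step 2: add edge 0-2 (w=10); MST = {0-2(w=10) 2-3(w=4)}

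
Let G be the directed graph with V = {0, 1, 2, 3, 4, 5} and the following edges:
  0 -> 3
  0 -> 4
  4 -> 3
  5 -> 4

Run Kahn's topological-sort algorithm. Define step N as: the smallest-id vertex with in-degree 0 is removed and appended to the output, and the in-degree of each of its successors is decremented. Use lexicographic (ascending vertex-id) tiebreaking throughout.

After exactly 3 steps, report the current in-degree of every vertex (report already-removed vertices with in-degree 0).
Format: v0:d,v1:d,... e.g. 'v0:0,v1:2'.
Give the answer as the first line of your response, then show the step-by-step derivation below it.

v0:0,v1:0,v2:0,v3:1,v4:1,v5:0

step 1: output 0; order=[0]; indeg=(0,0,0,1,1,0)
step 2: output 1; order=[0,1]; indeg=(0,0,0,1,1,0)
step 3: output 2; order=[0,1,2]; indeg=(0,0,0,1,1,0)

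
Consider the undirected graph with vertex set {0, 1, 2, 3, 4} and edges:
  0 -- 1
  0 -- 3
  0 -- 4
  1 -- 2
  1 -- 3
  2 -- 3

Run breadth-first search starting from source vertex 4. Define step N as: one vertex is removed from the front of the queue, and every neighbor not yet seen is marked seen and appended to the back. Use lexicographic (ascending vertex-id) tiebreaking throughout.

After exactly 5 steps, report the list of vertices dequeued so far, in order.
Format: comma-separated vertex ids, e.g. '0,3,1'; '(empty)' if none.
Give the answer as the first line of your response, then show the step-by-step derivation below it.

4,0,1,3,2

step 1: dequeue 4; queue=[0]; order=4
step 2: dequeue 0; queue=[1,3]; order=4,0
step 3: dequeue 1; queue=[3,2]; order=4,0,1
step 4: dequeue 3; queue=[2]; order=4,0,1,3
step 5: dequeue 2; queue=[(empty)]; order=4,0,1,3,2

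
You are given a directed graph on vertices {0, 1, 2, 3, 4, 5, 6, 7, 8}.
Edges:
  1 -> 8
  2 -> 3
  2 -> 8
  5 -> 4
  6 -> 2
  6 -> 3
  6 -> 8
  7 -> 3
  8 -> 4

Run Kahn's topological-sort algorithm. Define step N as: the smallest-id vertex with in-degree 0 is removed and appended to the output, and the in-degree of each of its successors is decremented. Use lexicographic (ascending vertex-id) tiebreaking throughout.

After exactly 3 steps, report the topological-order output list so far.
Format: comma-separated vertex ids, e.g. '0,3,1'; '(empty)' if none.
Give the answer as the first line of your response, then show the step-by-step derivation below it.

0,1,5

step 1: output 0; order=[0]; indeg=(0,0,1,3,2,0,0,0,3)
step 2: output 1; order=[0,1]; indeg=(0,0,1,3,2,0,0,0,2)
step 3: output 5; order=[0,1,5]; indeg=(0,0,1,3,1,0,0,0,2)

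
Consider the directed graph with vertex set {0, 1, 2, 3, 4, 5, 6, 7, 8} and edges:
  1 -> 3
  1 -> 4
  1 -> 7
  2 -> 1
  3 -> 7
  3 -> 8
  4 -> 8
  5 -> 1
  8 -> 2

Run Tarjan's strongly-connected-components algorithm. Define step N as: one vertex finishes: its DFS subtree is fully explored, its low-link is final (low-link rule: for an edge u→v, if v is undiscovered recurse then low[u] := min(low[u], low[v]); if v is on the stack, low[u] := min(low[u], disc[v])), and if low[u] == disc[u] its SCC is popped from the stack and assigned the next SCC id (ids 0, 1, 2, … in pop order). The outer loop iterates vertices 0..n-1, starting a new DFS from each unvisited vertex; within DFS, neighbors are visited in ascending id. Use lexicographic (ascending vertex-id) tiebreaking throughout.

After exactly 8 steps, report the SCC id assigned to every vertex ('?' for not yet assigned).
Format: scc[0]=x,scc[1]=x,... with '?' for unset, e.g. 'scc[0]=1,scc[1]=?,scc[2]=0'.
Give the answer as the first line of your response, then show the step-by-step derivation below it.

scc[0]=0,scc[1]=2,scc[2]=2,scc[3]=2,scc[4]=2,scc[5]=3,scc[6]=?,scc[7]=1,scc[8]=2

step 1: low=(low[0]=0,low[1]=?,low[2]=?,low[3]=?,low[4]=?,low[5]=?,low[6]=?,low[7]=?,low[8]=?); scc=(scc[0]=0,scc[1]=?,scc[2]=?,scc[3]=?,scc[4]=?,scc[5]=?,scc[6]=?,scc[7]=?,scc[8]=?)
step 2: low=(low[0]=0,low[1]=1,low[2]=?,low[3]=2,low[4]=?,low[5]=?,low[6]=?,low[7]=3,low[8]=?); scc=(scc[0]=0,scc[1]=?,scc[2]=?,scc[3]=?,scc[4]=?,scc[5]=?,scc[6]=?,scc[7]=1,scc[8]=?)
step 3: low=(low[0]=0,low[1]=1,low[2]=1,low[3]=2,low[4]=?,low[5]=?,low[6]=?,low[7]=3,low[8]=4); scc=(scc[0]=0,scc[1]=?,scc[2]=?,scc[3]=?,scc[4]=?,scc[5]=?,scc[6]=?,scc[7]=1,scc[8]=?)
step 4: low=(low[0]=0,low[1]=1,low[2]=1,low[3]=2,low[4]=?,low[5]=?,low[6]=?,low[7]=3,low[8]=1); scc=(scc[0]=0,scc[1]=?,scc[2]=?,scc[3]=?,scc[4]=?,scc[5]=?,scc[6]=?,scc[7]=1,scc[8]=?)
step 5: low=(low[0]=0,low[1]=1,low[2]=1,low[3]=1,low[4]=?,low[5]=?,low[6]=?,low[7]=3,low[8]=1); scc=(scc[0]=0,scc[1]=?,scc[2]=?,scc[3]=?,scc[4]=?,scc[5]=?,scc[6]=?,scc[7]=1,scc[8]=?)
step 6: low=(low[0]=0,low[1]=1,low[2]=1,low[3]=1,low[4]=4,low[5]=?,low[6]=?,low[7]=3,low[8]=1); scc=(scc[0]=0,scc[1]=?,scc[2]=?,scc[3]=?,scc[4]=?,scc[5]=?,scc[6]=?,scc[7]=1,scc[8]=?)
step 7: low=(low[0]=0,low[1]=1,low[2]=1,low[3]=1,low[4]=4,low[5]=?,low[6]=?,low[7]=3,low[8]=1); scc=(scc[0]=0,scc[1]=2,scc[2]=2,scc[3]=2,scc[4]=2,scc[5]=?,scc[6]=?,scc[7]=1,scc[8]=2)
step 8: low=(low[0]=0,low[1]=1,low[2]=1,low[3]=1,low[4]=4,low[5]=7,low[6]=?,low[7]=3,low[8]=1); scc=(scc[0]=0,scc[1]=2,scc[2]=2,scc[3]=2,scc[4]=2,scc[5]=3,scc[6]=?,scc[7]=1,scc[8]=2)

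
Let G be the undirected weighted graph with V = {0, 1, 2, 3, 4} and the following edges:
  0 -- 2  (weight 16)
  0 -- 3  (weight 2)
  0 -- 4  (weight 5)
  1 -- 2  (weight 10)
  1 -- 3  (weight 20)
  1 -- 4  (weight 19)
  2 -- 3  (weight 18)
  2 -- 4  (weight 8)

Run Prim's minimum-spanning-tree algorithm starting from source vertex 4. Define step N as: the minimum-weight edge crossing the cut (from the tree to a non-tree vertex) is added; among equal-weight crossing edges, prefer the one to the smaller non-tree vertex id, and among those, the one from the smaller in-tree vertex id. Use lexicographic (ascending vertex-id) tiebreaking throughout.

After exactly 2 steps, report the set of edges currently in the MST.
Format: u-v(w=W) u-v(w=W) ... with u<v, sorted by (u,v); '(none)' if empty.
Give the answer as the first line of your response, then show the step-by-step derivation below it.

0-3(w=2) 0-4(w=5)

step 1: add edge 0-4 (w=5); MST = {0-4(w=5)}
step 2: add edge 0-3 (w=2); MST = {0-3(w=2) 0-4(w=5)}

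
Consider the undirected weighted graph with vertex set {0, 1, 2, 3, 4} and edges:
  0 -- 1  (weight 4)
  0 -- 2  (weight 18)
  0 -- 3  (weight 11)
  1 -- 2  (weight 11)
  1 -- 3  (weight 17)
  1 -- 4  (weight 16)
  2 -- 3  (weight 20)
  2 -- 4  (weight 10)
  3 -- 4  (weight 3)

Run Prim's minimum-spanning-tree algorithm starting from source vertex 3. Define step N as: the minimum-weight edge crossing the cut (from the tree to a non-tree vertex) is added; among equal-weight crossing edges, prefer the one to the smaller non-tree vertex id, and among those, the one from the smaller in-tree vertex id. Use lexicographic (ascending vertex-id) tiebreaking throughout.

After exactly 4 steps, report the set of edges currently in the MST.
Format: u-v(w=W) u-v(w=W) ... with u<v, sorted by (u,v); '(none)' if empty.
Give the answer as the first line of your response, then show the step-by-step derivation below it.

0-1(w=4) 0-3(w=11) 2-4(w=10) 3-4(w=3)

step 1: add edge 3-4 (w=3); MST = {3-4(w=3)}
step 2: add edge 2-4 (w=10); MST = {2-4(w=10) 3-4(w=3)}
step 3: add edge 0-3 (w=11); MST = {0-3(w=11) 2-4(w=10) 3-4(w=3)}
step 4: add edge 0-1 (w=4); MST = {0-1(w=4) 0-3(w=11) 2-4(w=10) 3-4(w=3)}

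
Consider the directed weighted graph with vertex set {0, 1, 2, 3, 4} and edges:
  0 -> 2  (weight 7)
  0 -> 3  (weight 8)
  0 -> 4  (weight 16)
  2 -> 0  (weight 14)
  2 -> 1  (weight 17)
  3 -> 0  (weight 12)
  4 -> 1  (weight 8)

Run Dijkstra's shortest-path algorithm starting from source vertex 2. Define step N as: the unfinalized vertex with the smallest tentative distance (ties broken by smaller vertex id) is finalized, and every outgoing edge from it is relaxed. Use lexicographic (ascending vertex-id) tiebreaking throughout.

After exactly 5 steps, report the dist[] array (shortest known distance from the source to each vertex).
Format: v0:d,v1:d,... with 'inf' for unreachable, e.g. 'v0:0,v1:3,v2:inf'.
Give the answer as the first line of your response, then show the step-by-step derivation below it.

v0:14,v1:17,v2:0,v3:22,v4:30

step 1: dist = v0:14,v1:17,v2:0,v3:inf,v4:inf
step 2: dist = v0:14,v1:17,v2:0,v3:22,v4:30
step 3: dist = v0:14,v1:17,v2:0,v3:22,v4:30
step 4: dist = v0:14,v1:17,v2:0,v3:22,v4:30
step 5: dist = v0:14,v1:17,v2:0,v3:22,v4:30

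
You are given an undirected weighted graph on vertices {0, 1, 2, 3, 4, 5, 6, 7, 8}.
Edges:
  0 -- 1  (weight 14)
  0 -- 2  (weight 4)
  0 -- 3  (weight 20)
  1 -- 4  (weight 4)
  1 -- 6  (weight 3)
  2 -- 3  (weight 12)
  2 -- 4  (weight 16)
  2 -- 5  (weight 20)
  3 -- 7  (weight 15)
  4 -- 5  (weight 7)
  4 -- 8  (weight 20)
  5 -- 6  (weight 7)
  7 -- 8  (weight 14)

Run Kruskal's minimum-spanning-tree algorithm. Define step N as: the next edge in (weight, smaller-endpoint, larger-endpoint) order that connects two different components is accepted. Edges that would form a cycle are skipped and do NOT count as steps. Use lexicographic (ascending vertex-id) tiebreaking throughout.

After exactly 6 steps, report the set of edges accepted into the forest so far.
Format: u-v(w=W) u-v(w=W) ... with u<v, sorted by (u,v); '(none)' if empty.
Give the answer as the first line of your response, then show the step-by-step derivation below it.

0-1(w=14) 0-2(w=4) 1-4(w=4) 1-6(w=3) 2-3(w=12) 4-5(w=7)

step 1: add edge 1-6 (w=3); MST = {1-6(w=3)}
step 2: add edge 0-2 (w=4); MST = {0-2(w=4) 1-6(w=3)}
step 3: add edge 1-4 (w=4); MST = {0-2(w=4) 1-4(w=4) 1-6(w=3)}
step 4: add edge 4-5 (w=7); MST = {0-2(w=4) 1-4(w=4) 1-6(w=3) 4-5(w=7)}
step 5: add edge 2-3 (w=12); MST = {0-2(w=4) 1-4(w=4) 1-6(w=3) 2-3(w=12) 4-5(w=7)}
step 6: add edge 0-1 (w=14); MST = {0-1(w=14) 0-2(w=4) 1-4(w=4) 1-6(w=3) 2-3(w=12) 4-5(w=7)}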